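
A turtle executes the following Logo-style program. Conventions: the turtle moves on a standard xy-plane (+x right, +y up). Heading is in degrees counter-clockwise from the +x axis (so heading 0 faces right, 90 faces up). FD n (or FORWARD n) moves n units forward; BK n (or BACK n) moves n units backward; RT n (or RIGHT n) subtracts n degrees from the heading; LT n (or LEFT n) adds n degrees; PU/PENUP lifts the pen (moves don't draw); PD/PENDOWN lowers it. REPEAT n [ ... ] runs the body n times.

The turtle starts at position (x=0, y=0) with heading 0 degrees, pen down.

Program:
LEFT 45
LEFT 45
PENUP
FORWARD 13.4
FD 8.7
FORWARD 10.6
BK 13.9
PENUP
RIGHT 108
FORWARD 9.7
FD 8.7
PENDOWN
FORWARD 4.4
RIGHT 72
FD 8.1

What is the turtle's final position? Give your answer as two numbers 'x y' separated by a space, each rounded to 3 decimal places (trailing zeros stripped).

Executing turtle program step by step:
Start: pos=(0,0), heading=0, pen down
LT 45: heading 0 -> 45
LT 45: heading 45 -> 90
PU: pen up
FD 13.4: (0,0) -> (0,13.4) [heading=90, move]
FD 8.7: (0,13.4) -> (0,22.1) [heading=90, move]
FD 10.6: (0,22.1) -> (0,32.7) [heading=90, move]
BK 13.9: (0,32.7) -> (0,18.8) [heading=90, move]
PU: pen up
RT 108: heading 90 -> 342
FD 9.7: (0,18.8) -> (9.225,15.803) [heading=342, move]
FD 8.7: (9.225,15.803) -> (17.499,13.114) [heading=342, move]
PD: pen down
FD 4.4: (17.499,13.114) -> (21.684,11.754) [heading=342, draw]
RT 72: heading 342 -> 270
FD 8.1: (21.684,11.754) -> (21.684,3.654) [heading=270, draw]
Final: pos=(21.684,3.654), heading=270, 2 segment(s) drawn

Answer: 21.684 3.654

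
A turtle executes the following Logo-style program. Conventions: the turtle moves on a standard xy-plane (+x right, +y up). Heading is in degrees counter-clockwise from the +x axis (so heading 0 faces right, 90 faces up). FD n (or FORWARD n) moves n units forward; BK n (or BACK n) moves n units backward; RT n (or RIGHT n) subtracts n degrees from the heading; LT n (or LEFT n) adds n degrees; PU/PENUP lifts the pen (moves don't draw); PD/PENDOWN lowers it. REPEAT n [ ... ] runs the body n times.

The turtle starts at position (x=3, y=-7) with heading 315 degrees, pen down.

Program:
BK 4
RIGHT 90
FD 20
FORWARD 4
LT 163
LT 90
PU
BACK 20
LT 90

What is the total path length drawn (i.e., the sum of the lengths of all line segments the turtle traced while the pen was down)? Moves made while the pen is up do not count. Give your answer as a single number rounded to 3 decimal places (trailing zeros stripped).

Answer: 28

Derivation:
Executing turtle program step by step:
Start: pos=(3,-7), heading=315, pen down
BK 4: (3,-7) -> (0.172,-4.172) [heading=315, draw]
RT 90: heading 315 -> 225
FD 20: (0.172,-4.172) -> (-13.971,-18.314) [heading=225, draw]
FD 4: (-13.971,-18.314) -> (-16.799,-21.142) [heading=225, draw]
LT 163: heading 225 -> 28
LT 90: heading 28 -> 118
PU: pen up
BK 20: (-16.799,-21.142) -> (-7.41,-38.801) [heading=118, move]
LT 90: heading 118 -> 208
Final: pos=(-7.41,-38.801), heading=208, 3 segment(s) drawn

Segment lengths:
  seg 1: (3,-7) -> (0.172,-4.172), length = 4
  seg 2: (0.172,-4.172) -> (-13.971,-18.314), length = 20
  seg 3: (-13.971,-18.314) -> (-16.799,-21.142), length = 4
Total = 28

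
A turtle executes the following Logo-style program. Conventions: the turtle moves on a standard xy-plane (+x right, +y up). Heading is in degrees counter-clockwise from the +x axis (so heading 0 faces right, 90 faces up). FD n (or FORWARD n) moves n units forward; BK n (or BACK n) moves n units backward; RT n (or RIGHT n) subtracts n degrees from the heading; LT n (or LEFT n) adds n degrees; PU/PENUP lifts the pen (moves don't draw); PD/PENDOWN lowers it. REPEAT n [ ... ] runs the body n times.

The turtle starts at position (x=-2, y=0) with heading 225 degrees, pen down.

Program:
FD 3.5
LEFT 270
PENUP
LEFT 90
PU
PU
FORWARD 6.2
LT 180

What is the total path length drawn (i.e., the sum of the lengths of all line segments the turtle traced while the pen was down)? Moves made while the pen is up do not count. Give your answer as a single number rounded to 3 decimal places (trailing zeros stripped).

Executing turtle program step by step:
Start: pos=(-2,0), heading=225, pen down
FD 3.5: (-2,0) -> (-4.475,-2.475) [heading=225, draw]
LT 270: heading 225 -> 135
PU: pen up
LT 90: heading 135 -> 225
PU: pen up
PU: pen up
FD 6.2: (-4.475,-2.475) -> (-8.859,-6.859) [heading=225, move]
LT 180: heading 225 -> 45
Final: pos=(-8.859,-6.859), heading=45, 1 segment(s) drawn

Segment lengths:
  seg 1: (-2,0) -> (-4.475,-2.475), length = 3.5
Total = 3.5

Answer: 3.5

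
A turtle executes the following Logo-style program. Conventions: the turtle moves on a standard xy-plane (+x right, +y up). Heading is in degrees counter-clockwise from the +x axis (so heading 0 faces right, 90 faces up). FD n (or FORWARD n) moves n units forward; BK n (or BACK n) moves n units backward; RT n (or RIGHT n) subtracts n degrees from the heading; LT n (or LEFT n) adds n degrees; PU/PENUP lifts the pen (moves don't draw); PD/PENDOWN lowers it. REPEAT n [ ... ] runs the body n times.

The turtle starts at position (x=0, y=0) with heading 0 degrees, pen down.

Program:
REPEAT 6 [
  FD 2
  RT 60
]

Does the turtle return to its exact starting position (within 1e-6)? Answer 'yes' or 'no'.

Answer: yes

Derivation:
Executing turtle program step by step:
Start: pos=(0,0), heading=0, pen down
REPEAT 6 [
  -- iteration 1/6 --
  FD 2: (0,0) -> (2,0) [heading=0, draw]
  RT 60: heading 0 -> 300
  -- iteration 2/6 --
  FD 2: (2,0) -> (3,-1.732) [heading=300, draw]
  RT 60: heading 300 -> 240
  -- iteration 3/6 --
  FD 2: (3,-1.732) -> (2,-3.464) [heading=240, draw]
  RT 60: heading 240 -> 180
  -- iteration 4/6 --
  FD 2: (2,-3.464) -> (0,-3.464) [heading=180, draw]
  RT 60: heading 180 -> 120
  -- iteration 5/6 --
  FD 2: (0,-3.464) -> (-1,-1.732) [heading=120, draw]
  RT 60: heading 120 -> 60
  -- iteration 6/6 --
  FD 2: (-1,-1.732) -> (0,0) [heading=60, draw]
  RT 60: heading 60 -> 0
]
Final: pos=(0,0), heading=0, 6 segment(s) drawn

Start position: (0, 0)
Final position: (0, 0)
Distance = 0; < 1e-6 -> CLOSED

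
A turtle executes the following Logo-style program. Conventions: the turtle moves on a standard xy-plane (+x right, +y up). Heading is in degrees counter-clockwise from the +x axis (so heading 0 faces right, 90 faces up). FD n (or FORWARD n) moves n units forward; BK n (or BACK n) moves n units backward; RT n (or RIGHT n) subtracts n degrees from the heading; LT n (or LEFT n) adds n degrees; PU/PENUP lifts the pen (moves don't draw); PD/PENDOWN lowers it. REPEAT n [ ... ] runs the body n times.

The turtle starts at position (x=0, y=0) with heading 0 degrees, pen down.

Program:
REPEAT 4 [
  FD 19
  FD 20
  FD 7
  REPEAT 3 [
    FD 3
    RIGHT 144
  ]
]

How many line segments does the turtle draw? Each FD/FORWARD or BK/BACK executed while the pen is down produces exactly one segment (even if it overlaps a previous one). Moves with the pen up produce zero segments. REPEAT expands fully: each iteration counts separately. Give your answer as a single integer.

Executing turtle program step by step:
Start: pos=(0,0), heading=0, pen down
REPEAT 4 [
  -- iteration 1/4 --
  FD 19: (0,0) -> (19,0) [heading=0, draw]
  FD 20: (19,0) -> (39,0) [heading=0, draw]
  FD 7: (39,0) -> (46,0) [heading=0, draw]
  REPEAT 3 [
    -- iteration 1/3 --
    FD 3: (46,0) -> (49,0) [heading=0, draw]
    RT 144: heading 0 -> 216
    -- iteration 2/3 --
    FD 3: (49,0) -> (46.573,-1.763) [heading=216, draw]
    RT 144: heading 216 -> 72
    -- iteration 3/3 --
    FD 3: (46.573,-1.763) -> (47.5,1.09) [heading=72, draw]
    RT 144: heading 72 -> 288
  ]
  -- iteration 2/4 --
  FD 19: (47.5,1.09) -> (53.371,-16.98) [heading=288, draw]
  FD 20: (53.371,-16.98) -> (59.552,-36.001) [heading=288, draw]
  FD 7: (59.552,-36.001) -> (61.715,-42.659) [heading=288, draw]
  REPEAT 3 [
    -- iteration 1/3 --
    FD 3: (61.715,-42.659) -> (62.642,-45.512) [heading=288, draw]
    RT 144: heading 288 -> 144
    -- iteration 2/3 --
    FD 3: (62.642,-45.512) -> (60.215,-43.749) [heading=144, draw]
    RT 144: heading 144 -> 0
    -- iteration 3/3 --
    FD 3: (60.215,-43.749) -> (63.215,-43.749) [heading=0, draw]
    RT 144: heading 0 -> 216
  ]
  -- iteration 3/4 --
  FD 19: (63.215,-43.749) -> (47.843,-54.917) [heading=216, draw]
  FD 20: (47.843,-54.917) -> (31.663,-66.672) [heading=216, draw]
  FD 7: (31.663,-66.672) -> (26,-70.787) [heading=216, draw]
  REPEAT 3 [
    -- iteration 1/3 --
    FD 3: (26,-70.787) -> (23.573,-72.55) [heading=216, draw]
    RT 144: heading 216 -> 72
    -- iteration 2/3 --
    FD 3: (23.573,-72.55) -> (24.5,-69.697) [heading=72, draw]
    RT 144: heading 72 -> 288
    -- iteration 3/3 --
    FD 3: (24.5,-69.697) -> (25.427,-72.55) [heading=288, draw]
    RT 144: heading 288 -> 144
  ]
  -- iteration 4/4 --
  FD 19: (25.427,-72.55) -> (10.056,-61.382) [heading=144, draw]
  FD 20: (10.056,-61.382) -> (-6.125,-49.626) [heading=144, draw]
  FD 7: (-6.125,-49.626) -> (-11.788,-45.512) [heading=144, draw]
  REPEAT 3 [
    -- iteration 1/3 --
    FD 3: (-11.788,-45.512) -> (-14.215,-43.749) [heading=144, draw]
    RT 144: heading 144 -> 0
    -- iteration 2/3 --
    FD 3: (-14.215,-43.749) -> (-11.215,-43.749) [heading=0, draw]
    RT 144: heading 0 -> 216
    -- iteration 3/3 --
    FD 3: (-11.215,-43.749) -> (-13.642,-45.512) [heading=216, draw]
    RT 144: heading 216 -> 72
  ]
]
Final: pos=(-13.642,-45.512), heading=72, 24 segment(s) drawn
Segments drawn: 24

Answer: 24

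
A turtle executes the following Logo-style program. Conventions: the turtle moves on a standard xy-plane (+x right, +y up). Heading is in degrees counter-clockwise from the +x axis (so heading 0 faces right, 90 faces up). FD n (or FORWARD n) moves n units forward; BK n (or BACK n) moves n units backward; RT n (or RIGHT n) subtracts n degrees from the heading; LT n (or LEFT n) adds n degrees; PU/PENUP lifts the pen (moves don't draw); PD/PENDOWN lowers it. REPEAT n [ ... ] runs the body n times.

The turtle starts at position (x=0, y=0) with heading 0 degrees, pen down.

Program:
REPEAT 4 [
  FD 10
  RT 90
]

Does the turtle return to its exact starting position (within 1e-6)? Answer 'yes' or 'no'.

Executing turtle program step by step:
Start: pos=(0,0), heading=0, pen down
REPEAT 4 [
  -- iteration 1/4 --
  FD 10: (0,0) -> (10,0) [heading=0, draw]
  RT 90: heading 0 -> 270
  -- iteration 2/4 --
  FD 10: (10,0) -> (10,-10) [heading=270, draw]
  RT 90: heading 270 -> 180
  -- iteration 3/4 --
  FD 10: (10,-10) -> (0,-10) [heading=180, draw]
  RT 90: heading 180 -> 90
  -- iteration 4/4 --
  FD 10: (0,-10) -> (0,0) [heading=90, draw]
  RT 90: heading 90 -> 0
]
Final: pos=(0,0), heading=0, 4 segment(s) drawn

Start position: (0, 0)
Final position: (0, 0)
Distance = 0; < 1e-6 -> CLOSED

Answer: yes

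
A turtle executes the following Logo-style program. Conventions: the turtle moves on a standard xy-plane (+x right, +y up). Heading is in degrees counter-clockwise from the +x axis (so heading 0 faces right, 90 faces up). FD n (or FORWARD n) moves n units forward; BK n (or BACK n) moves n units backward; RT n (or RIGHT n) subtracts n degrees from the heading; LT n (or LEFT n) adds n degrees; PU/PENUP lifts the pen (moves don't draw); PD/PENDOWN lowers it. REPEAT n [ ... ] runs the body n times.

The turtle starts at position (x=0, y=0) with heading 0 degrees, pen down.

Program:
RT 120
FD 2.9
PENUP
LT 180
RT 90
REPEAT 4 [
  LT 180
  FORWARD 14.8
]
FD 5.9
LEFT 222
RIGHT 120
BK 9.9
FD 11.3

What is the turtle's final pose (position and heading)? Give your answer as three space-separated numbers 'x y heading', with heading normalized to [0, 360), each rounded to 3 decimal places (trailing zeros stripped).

Executing turtle program step by step:
Start: pos=(0,0), heading=0, pen down
RT 120: heading 0 -> 240
FD 2.9: (0,0) -> (-1.45,-2.511) [heading=240, draw]
PU: pen up
LT 180: heading 240 -> 60
RT 90: heading 60 -> 330
REPEAT 4 [
  -- iteration 1/4 --
  LT 180: heading 330 -> 150
  FD 14.8: (-1.45,-2.511) -> (-14.267,4.889) [heading=150, move]
  -- iteration 2/4 --
  LT 180: heading 150 -> 330
  FD 14.8: (-14.267,4.889) -> (-1.45,-2.511) [heading=330, move]
  -- iteration 3/4 --
  LT 180: heading 330 -> 150
  FD 14.8: (-1.45,-2.511) -> (-14.267,4.889) [heading=150, move]
  -- iteration 4/4 --
  LT 180: heading 150 -> 330
  FD 14.8: (-14.267,4.889) -> (-1.45,-2.511) [heading=330, move]
]
FD 5.9: (-1.45,-2.511) -> (3.66,-5.461) [heading=330, move]
LT 222: heading 330 -> 192
RT 120: heading 192 -> 72
BK 9.9: (3.66,-5.461) -> (0.6,-14.877) [heading=72, move]
FD 11.3: (0.6,-14.877) -> (4.092,-4.13) [heading=72, move]
Final: pos=(4.092,-4.13), heading=72, 1 segment(s) drawn

Answer: 4.092 -4.13 72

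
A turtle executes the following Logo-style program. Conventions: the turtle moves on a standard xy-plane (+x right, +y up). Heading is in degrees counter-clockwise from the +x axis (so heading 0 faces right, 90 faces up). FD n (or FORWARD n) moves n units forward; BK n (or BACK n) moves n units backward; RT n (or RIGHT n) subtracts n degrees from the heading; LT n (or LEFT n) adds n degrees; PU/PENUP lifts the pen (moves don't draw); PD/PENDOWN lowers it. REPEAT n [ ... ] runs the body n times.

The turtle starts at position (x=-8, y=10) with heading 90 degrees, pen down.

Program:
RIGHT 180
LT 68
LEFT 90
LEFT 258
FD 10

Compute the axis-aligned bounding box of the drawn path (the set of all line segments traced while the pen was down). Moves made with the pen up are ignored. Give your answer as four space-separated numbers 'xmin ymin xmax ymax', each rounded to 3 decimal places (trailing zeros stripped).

Answer: -8 4.408 0.29 10

Derivation:
Executing turtle program step by step:
Start: pos=(-8,10), heading=90, pen down
RT 180: heading 90 -> 270
LT 68: heading 270 -> 338
LT 90: heading 338 -> 68
LT 258: heading 68 -> 326
FD 10: (-8,10) -> (0.29,4.408) [heading=326, draw]
Final: pos=(0.29,4.408), heading=326, 1 segment(s) drawn

Segment endpoints: x in {-8, 0.29}, y in {4.408, 10}
xmin=-8, ymin=4.408, xmax=0.29, ymax=10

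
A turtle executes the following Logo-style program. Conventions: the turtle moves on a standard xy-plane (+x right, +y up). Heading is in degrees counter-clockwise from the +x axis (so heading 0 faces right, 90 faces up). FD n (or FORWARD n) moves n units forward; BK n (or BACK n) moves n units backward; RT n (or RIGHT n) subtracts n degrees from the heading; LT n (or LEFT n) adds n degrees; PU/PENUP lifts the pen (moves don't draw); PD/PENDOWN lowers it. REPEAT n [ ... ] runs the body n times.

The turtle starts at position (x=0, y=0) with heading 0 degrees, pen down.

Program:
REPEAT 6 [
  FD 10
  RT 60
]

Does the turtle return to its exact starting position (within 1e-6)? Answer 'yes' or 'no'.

Executing turtle program step by step:
Start: pos=(0,0), heading=0, pen down
REPEAT 6 [
  -- iteration 1/6 --
  FD 10: (0,0) -> (10,0) [heading=0, draw]
  RT 60: heading 0 -> 300
  -- iteration 2/6 --
  FD 10: (10,0) -> (15,-8.66) [heading=300, draw]
  RT 60: heading 300 -> 240
  -- iteration 3/6 --
  FD 10: (15,-8.66) -> (10,-17.321) [heading=240, draw]
  RT 60: heading 240 -> 180
  -- iteration 4/6 --
  FD 10: (10,-17.321) -> (0,-17.321) [heading=180, draw]
  RT 60: heading 180 -> 120
  -- iteration 5/6 --
  FD 10: (0,-17.321) -> (-5,-8.66) [heading=120, draw]
  RT 60: heading 120 -> 60
  -- iteration 6/6 --
  FD 10: (-5,-8.66) -> (0,0) [heading=60, draw]
  RT 60: heading 60 -> 0
]
Final: pos=(0,0), heading=0, 6 segment(s) drawn

Start position: (0, 0)
Final position: (0, 0)
Distance = 0; < 1e-6 -> CLOSED

Answer: yes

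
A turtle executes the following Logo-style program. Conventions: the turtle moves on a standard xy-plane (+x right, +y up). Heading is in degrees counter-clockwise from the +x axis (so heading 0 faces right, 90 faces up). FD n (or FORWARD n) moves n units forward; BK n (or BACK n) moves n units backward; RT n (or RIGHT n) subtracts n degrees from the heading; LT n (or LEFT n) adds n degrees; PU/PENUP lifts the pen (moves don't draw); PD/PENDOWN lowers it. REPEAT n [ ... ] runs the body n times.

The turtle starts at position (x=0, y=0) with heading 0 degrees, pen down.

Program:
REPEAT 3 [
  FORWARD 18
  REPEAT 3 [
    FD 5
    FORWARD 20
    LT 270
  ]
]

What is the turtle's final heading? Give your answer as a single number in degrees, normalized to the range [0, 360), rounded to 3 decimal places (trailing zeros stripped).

Executing turtle program step by step:
Start: pos=(0,0), heading=0, pen down
REPEAT 3 [
  -- iteration 1/3 --
  FD 18: (0,0) -> (18,0) [heading=0, draw]
  REPEAT 3 [
    -- iteration 1/3 --
    FD 5: (18,0) -> (23,0) [heading=0, draw]
    FD 20: (23,0) -> (43,0) [heading=0, draw]
    LT 270: heading 0 -> 270
    -- iteration 2/3 --
    FD 5: (43,0) -> (43,-5) [heading=270, draw]
    FD 20: (43,-5) -> (43,-25) [heading=270, draw]
    LT 270: heading 270 -> 180
    -- iteration 3/3 --
    FD 5: (43,-25) -> (38,-25) [heading=180, draw]
    FD 20: (38,-25) -> (18,-25) [heading=180, draw]
    LT 270: heading 180 -> 90
  ]
  -- iteration 2/3 --
  FD 18: (18,-25) -> (18,-7) [heading=90, draw]
  REPEAT 3 [
    -- iteration 1/3 --
    FD 5: (18,-7) -> (18,-2) [heading=90, draw]
    FD 20: (18,-2) -> (18,18) [heading=90, draw]
    LT 270: heading 90 -> 0
    -- iteration 2/3 --
    FD 5: (18,18) -> (23,18) [heading=0, draw]
    FD 20: (23,18) -> (43,18) [heading=0, draw]
    LT 270: heading 0 -> 270
    -- iteration 3/3 --
    FD 5: (43,18) -> (43,13) [heading=270, draw]
    FD 20: (43,13) -> (43,-7) [heading=270, draw]
    LT 270: heading 270 -> 180
  ]
  -- iteration 3/3 --
  FD 18: (43,-7) -> (25,-7) [heading=180, draw]
  REPEAT 3 [
    -- iteration 1/3 --
    FD 5: (25,-7) -> (20,-7) [heading=180, draw]
    FD 20: (20,-7) -> (0,-7) [heading=180, draw]
    LT 270: heading 180 -> 90
    -- iteration 2/3 --
    FD 5: (0,-7) -> (0,-2) [heading=90, draw]
    FD 20: (0,-2) -> (0,18) [heading=90, draw]
    LT 270: heading 90 -> 0
    -- iteration 3/3 --
    FD 5: (0,18) -> (5,18) [heading=0, draw]
    FD 20: (5,18) -> (25,18) [heading=0, draw]
    LT 270: heading 0 -> 270
  ]
]
Final: pos=(25,18), heading=270, 21 segment(s) drawn

Answer: 270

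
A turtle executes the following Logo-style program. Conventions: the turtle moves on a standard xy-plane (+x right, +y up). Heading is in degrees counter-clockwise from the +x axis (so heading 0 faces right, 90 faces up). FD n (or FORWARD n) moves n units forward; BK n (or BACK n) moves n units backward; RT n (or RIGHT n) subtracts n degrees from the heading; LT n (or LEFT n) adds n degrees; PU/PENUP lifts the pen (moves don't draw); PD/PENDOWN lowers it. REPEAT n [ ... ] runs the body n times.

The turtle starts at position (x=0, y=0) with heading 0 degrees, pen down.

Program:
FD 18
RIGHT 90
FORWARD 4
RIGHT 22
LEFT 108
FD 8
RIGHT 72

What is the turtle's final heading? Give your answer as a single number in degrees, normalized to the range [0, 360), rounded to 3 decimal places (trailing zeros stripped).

Answer: 284

Derivation:
Executing turtle program step by step:
Start: pos=(0,0), heading=0, pen down
FD 18: (0,0) -> (18,0) [heading=0, draw]
RT 90: heading 0 -> 270
FD 4: (18,0) -> (18,-4) [heading=270, draw]
RT 22: heading 270 -> 248
LT 108: heading 248 -> 356
FD 8: (18,-4) -> (25.981,-4.558) [heading=356, draw]
RT 72: heading 356 -> 284
Final: pos=(25.981,-4.558), heading=284, 3 segment(s) drawn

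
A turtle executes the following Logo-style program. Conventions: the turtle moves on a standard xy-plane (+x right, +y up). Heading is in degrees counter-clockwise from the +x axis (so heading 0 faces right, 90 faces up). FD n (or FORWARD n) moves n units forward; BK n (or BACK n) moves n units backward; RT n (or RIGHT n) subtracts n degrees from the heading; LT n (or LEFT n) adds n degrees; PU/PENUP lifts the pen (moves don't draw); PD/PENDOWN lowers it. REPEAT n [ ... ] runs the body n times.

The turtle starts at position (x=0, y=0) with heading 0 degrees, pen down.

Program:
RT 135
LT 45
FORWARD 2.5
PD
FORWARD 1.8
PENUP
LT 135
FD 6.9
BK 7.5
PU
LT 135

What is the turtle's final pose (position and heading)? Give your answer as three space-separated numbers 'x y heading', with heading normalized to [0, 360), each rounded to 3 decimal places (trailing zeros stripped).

Executing turtle program step by step:
Start: pos=(0,0), heading=0, pen down
RT 135: heading 0 -> 225
LT 45: heading 225 -> 270
FD 2.5: (0,0) -> (0,-2.5) [heading=270, draw]
PD: pen down
FD 1.8: (0,-2.5) -> (0,-4.3) [heading=270, draw]
PU: pen up
LT 135: heading 270 -> 45
FD 6.9: (0,-4.3) -> (4.879,0.579) [heading=45, move]
BK 7.5: (4.879,0.579) -> (-0.424,-4.724) [heading=45, move]
PU: pen up
LT 135: heading 45 -> 180
Final: pos=(-0.424,-4.724), heading=180, 2 segment(s) drawn

Answer: -0.424 -4.724 180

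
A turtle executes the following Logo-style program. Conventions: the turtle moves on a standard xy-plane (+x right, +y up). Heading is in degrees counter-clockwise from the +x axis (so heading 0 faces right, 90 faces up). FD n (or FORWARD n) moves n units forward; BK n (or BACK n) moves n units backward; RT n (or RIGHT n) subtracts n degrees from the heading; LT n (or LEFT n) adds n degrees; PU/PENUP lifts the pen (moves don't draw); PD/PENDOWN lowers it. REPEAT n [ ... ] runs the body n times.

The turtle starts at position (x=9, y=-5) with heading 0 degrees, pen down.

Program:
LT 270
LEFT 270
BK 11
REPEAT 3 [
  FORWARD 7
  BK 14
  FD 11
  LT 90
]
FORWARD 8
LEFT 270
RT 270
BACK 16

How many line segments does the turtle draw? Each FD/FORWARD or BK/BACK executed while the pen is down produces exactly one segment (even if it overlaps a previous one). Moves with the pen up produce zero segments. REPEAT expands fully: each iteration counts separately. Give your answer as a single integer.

Executing turtle program step by step:
Start: pos=(9,-5), heading=0, pen down
LT 270: heading 0 -> 270
LT 270: heading 270 -> 180
BK 11: (9,-5) -> (20,-5) [heading=180, draw]
REPEAT 3 [
  -- iteration 1/3 --
  FD 7: (20,-5) -> (13,-5) [heading=180, draw]
  BK 14: (13,-5) -> (27,-5) [heading=180, draw]
  FD 11: (27,-5) -> (16,-5) [heading=180, draw]
  LT 90: heading 180 -> 270
  -- iteration 2/3 --
  FD 7: (16,-5) -> (16,-12) [heading=270, draw]
  BK 14: (16,-12) -> (16,2) [heading=270, draw]
  FD 11: (16,2) -> (16,-9) [heading=270, draw]
  LT 90: heading 270 -> 0
  -- iteration 3/3 --
  FD 7: (16,-9) -> (23,-9) [heading=0, draw]
  BK 14: (23,-9) -> (9,-9) [heading=0, draw]
  FD 11: (9,-9) -> (20,-9) [heading=0, draw]
  LT 90: heading 0 -> 90
]
FD 8: (20,-9) -> (20,-1) [heading=90, draw]
LT 270: heading 90 -> 0
RT 270: heading 0 -> 90
BK 16: (20,-1) -> (20,-17) [heading=90, draw]
Final: pos=(20,-17), heading=90, 12 segment(s) drawn
Segments drawn: 12

Answer: 12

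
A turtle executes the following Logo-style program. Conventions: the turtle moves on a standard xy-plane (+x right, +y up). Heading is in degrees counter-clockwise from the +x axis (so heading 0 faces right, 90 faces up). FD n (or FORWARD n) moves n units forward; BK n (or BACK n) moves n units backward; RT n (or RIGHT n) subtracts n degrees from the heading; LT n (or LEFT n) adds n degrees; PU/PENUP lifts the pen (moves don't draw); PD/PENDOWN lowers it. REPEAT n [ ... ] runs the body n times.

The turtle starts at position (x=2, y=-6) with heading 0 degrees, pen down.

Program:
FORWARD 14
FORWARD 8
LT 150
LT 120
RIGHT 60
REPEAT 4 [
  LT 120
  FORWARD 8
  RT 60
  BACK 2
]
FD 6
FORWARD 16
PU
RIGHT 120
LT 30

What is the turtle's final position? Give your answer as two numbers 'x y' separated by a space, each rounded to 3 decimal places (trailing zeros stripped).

Executing turtle program step by step:
Start: pos=(2,-6), heading=0, pen down
FD 14: (2,-6) -> (16,-6) [heading=0, draw]
FD 8: (16,-6) -> (24,-6) [heading=0, draw]
LT 150: heading 0 -> 150
LT 120: heading 150 -> 270
RT 60: heading 270 -> 210
REPEAT 4 [
  -- iteration 1/4 --
  LT 120: heading 210 -> 330
  FD 8: (24,-6) -> (30.928,-10) [heading=330, draw]
  RT 60: heading 330 -> 270
  BK 2: (30.928,-10) -> (30.928,-8) [heading=270, draw]
  -- iteration 2/4 --
  LT 120: heading 270 -> 30
  FD 8: (30.928,-8) -> (37.856,-4) [heading=30, draw]
  RT 60: heading 30 -> 330
  BK 2: (37.856,-4) -> (36.124,-3) [heading=330, draw]
  -- iteration 3/4 --
  LT 120: heading 330 -> 90
  FD 8: (36.124,-3) -> (36.124,5) [heading=90, draw]
  RT 60: heading 90 -> 30
  BK 2: (36.124,5) -> (34.392,4) [heading=30, draw]
  -- iteration 4/4 --
  LT 120: heading 30 -> 150
  FD 8: (34.392,4) -> (27.464,8) [heading=150, draw]
  RT 60: heading 150 -> 90
  BK 2: (27.464,8) -> (27.464,6) [heading=90, draw]
]
FD 6: (27.464,6) -> (27.464,12) [heading=90, draw]
FD 16: (27.464,12) -> (27.464,28) [heading=90, draw]
PU: pen up
RT 120: heading 90 -> 330
LT 30: heading 330 -> 0
Final: pos=(27.464,28), heading=0, 12 segment(s) drawn

Answer: 27.464 28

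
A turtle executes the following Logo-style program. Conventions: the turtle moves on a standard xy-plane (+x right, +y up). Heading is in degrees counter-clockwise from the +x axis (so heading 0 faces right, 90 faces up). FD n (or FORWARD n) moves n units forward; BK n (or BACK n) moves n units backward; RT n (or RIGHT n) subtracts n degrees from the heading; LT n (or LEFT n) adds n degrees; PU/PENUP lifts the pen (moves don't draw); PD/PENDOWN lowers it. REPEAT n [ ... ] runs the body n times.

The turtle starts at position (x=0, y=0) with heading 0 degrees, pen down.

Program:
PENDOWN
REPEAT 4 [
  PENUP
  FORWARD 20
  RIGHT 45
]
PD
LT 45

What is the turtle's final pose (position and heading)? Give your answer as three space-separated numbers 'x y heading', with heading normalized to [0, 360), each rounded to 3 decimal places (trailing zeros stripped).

Answer: 20 -48.284 225

Derivation:
Executing turtle program step by step:
Start: pos=(0,0), heading=0, pen down
PD: pen down
REPEAT 4 [
  -- iteration 1/4 --
  PU: pen up
  FD 20: (0,0) -> (20,0) [heading=0, move]
  RT 45: heading 0 -> 315
  -- iteration 2/4 --
  PU: pen up
  FD 20: (20,0) -> (34.142,-14.142) [heading=315, move]
  RT 45: heading 315 -> 270
  -- iteration 3/4 --
  PU: pen up
  FD 20: (34.142,-14.142) -> (34.142,-34.142) [heading=270, move]
  RT 45: heading 270 -> 225
  -- iteration 4/4 --
  PU: pen up
  FD 20: (34.142,-34.142) -> (20,-48.284) [heading=225, move]
  RT 45: heading 225 -> 180
]
PD: pen down
LT 45: heading 180 -> 225
Final: pos=(20,-48.284), heading=225, 0 segment(s) drawn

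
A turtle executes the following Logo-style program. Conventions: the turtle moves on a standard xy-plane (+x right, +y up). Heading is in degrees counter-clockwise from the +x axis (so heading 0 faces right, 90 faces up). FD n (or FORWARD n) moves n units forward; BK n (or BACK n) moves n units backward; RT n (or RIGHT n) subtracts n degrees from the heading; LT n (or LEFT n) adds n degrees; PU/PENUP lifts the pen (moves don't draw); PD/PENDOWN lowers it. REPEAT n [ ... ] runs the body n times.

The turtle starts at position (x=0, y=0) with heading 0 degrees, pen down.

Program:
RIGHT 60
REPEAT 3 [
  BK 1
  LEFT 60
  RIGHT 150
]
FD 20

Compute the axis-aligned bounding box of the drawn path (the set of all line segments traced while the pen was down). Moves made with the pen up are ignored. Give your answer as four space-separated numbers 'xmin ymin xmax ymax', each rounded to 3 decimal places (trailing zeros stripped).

Executing turtle program step by step:
Start: pos=(0,0), heading=0, pen down
RT 60: heading 0 -> 300
REPEAT 3 [
  -- iteration 1/3 --
  BK 1: (0,0) -> (-0.5,0.866) [heading=300, draw]
  LT 60: heading 300 -> 0
  RT 150: heading 0 -> 210
  -- iteration 2/3 --
  BK 1: (-0.5,0.866) -> (0.366,1.366) [heading=210, draw]
  LT 60: heading 210 -> 270
  RT 150: heading 270 -> 120
  -- iteration 3/3 --
  BK 1: (0.366,1.366) -> (0.866,0.5) [heading=120, draw]
  LT 60: heading 120 -> 180
  RT 150: heading 180 -> 30
]
FD 20: (0.866,0.5) -> (18.187,10.5) [heading=30, draw]
Final: pos=(18.187,10.5), heading=30, 4 segment(s) drawn

Segment endpoints: x in {-0.5, 0, 0.366, 0.866, 18.187}, y in {0, 0.5, 0.866, 1.366, 10.5}
xmin=-0.5, ymin=0, xmax=18.187, ymax=10.5

Answer: -0.5 0 18.187 10.5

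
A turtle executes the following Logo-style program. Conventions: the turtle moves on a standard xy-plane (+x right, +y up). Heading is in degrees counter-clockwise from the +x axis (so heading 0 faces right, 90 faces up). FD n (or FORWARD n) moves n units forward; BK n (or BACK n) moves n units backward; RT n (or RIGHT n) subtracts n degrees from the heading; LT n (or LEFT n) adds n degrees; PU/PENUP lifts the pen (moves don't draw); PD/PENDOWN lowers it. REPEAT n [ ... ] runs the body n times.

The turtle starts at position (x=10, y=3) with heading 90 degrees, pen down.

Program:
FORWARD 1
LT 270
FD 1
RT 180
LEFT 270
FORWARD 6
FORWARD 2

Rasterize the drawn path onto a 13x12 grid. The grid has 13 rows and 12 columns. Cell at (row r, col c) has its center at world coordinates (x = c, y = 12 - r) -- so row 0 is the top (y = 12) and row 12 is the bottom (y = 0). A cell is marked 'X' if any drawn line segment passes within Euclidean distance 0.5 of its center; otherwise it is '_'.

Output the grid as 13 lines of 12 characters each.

Answer: ___________X
___________X
___________X
___________X
___________X
___________X
___________X
___________X
__________XX
__________X_
____________
____________
____________

Derivation:
Segment 0: (10,3) -> (10,4)
Segment 1: (10,4) -> (11,4)
Segment 2: (11,4) -> (11,10)
Segment 3: (11,10) -> (11,12)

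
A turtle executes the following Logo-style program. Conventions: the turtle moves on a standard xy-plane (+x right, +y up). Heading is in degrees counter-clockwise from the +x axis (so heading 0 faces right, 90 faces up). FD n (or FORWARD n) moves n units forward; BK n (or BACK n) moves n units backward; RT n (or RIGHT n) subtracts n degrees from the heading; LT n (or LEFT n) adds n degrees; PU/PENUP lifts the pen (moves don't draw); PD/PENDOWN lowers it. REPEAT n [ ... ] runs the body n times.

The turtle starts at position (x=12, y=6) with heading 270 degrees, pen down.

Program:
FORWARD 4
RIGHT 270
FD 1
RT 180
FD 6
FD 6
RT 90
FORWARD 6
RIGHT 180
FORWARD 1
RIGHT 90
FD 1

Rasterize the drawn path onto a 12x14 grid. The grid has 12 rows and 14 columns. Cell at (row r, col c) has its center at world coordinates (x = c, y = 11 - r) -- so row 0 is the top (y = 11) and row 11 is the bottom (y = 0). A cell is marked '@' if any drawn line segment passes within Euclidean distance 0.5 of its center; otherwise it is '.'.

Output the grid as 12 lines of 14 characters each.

Answer: ..............
..............
..............
.@............
@@............
.@..........@.
.@..........@.
.@..........@.
.@..........@.
.@@@@@@@@@@@@@
..............
..............

Derivation:
Segment 0: (12,6) -> (12,2)
Segment 1: (12,2) -> (13,2)
Segment 2: (13,2) -> (7,2)
Segment 3: (7,2) -> (1,2)
Segment 4: (1,2) -> (1,8)
Segment 5: (1,8) -> (1,7)
Segment 6: (1,7) -> (-0,7)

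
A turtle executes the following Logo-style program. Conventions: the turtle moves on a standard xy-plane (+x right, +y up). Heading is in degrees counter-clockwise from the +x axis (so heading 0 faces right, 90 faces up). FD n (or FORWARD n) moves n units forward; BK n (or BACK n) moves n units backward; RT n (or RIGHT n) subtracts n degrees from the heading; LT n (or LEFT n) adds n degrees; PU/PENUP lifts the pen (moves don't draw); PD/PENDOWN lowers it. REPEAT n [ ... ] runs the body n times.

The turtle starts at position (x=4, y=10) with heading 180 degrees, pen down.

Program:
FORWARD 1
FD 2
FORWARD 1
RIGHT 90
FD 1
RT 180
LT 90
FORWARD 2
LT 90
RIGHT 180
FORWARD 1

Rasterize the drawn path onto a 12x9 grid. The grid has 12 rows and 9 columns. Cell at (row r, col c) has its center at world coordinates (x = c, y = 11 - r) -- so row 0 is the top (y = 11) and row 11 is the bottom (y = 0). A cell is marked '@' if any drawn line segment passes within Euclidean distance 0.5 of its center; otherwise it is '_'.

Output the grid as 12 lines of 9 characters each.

Answer: @@@______
@@@@@____
_________
_________
_________
_________
_________
_________
_________
_________
_________
_________

Derivation:
Segment 0: (4,10) -> (3,10)
Segment 1: (3,10) -> (1,10)
Segment 2: (1,10) -> (0,10)
Segment 3: (0,10) -> (0,11)
Segment 4: (0,11) -> (2,11)
Segment 5: (2,11) -> (2,10)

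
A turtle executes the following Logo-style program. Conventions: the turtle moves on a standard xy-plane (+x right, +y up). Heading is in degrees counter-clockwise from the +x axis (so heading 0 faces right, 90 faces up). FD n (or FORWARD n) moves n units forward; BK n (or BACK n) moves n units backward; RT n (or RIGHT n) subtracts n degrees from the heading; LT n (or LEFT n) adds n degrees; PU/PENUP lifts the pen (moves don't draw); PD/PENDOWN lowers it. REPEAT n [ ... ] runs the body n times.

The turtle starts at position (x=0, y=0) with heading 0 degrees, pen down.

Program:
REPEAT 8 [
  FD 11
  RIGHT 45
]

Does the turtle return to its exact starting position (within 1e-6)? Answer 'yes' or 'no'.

Answer: yes

Derivation:
Executing turtle program step by step:
Start: pos=(0,0), heading=0, pen down
REPEAT 8 [
  -- iteration 1/8 --
  FD 11: (0,0) -> (11,0) [heading=0, draw]
  RT 45: heading 0 -> 315
  -- iteration 2/8 --
  FD 11: (11,0) -> (18.778,-7.778) [heading=315, draw]
  RT 45: heading 315 -> 270
  -- iteration 3/8 --
  FD 11: (18.778,-7.778) -> (18.778,-18.778) [heading=270, draw]
  RT 45: heading 270 -> 225
  -- iteration 4/8 --
  FD 11: (18.778,-18.778) -> (11,-26.556) [heading=225, draw]
  RT 45: heading 225 -> 180
  -- iteration 5/8 --
  FD 11: (11,-26.556) -> (0,-26.556) [heading=180, draw]
  RT 45: heading 180 -> 135
  -- iteration 6/8 --
  FD 11: (0,-26.556) -> (-7.778,-18.778) [heading=135, draw]
  RT 45: heading 135 -> 90
  -- iteration 7/8 --
  FD 11: (-7.778,-18.778) -> (-7.778,-7.778) [heading=90, draw]
  RT 45: heading 90 -> 45
  -- iteration 8/8 --
  FD 11: (-7.778,-7.778) -> (0,0) [heading=45, draw]
  RT 45: heading 45 -> 0
]
Final: pos=(0,0), heading=0, 8 segment(s) drawn

Start position: (0, 0)
Final position: (0, 0)
Distance = 0; < 1e-6 -> CLOSED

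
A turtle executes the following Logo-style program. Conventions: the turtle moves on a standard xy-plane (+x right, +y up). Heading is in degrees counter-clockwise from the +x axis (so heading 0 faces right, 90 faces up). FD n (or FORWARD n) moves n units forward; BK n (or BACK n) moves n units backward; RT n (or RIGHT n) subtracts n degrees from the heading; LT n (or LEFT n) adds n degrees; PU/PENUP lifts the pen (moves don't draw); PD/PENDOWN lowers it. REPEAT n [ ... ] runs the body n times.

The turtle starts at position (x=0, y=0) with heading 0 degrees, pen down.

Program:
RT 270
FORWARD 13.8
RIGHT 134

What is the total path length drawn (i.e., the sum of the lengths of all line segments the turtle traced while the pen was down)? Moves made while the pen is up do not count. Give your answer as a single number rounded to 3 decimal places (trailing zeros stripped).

Answer: 13.8

Derivation:
Executing turtle program step by step:
Start: pos=(0,0), heading=0, pen down
RT 270: heading 0 -> 90
FD 13.8: (0,0) -> (0,13.8) [heading=90, draw]
RT 134: heading 90 -> 316
Final: pos=(0,13.8), heading=316, 1 segment(s) drawn

Segment lengths:
  seg 1: (0,0) -> (0,13.8), length = 13.8
Total = 13.8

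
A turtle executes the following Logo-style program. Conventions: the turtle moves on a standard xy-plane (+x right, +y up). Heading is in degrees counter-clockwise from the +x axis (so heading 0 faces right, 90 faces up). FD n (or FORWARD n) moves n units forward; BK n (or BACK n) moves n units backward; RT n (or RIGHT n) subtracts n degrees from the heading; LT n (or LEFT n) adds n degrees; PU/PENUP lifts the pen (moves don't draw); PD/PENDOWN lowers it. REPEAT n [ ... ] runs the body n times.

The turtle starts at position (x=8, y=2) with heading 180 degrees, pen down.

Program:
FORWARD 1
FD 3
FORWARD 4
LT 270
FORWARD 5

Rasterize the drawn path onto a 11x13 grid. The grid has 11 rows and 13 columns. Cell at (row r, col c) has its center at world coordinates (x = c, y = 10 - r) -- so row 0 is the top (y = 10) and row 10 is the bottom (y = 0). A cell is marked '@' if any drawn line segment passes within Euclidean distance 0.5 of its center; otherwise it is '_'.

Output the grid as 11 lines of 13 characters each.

Segment 0: (8,2) -> (7,2)
Segment 1: (7,2) -> (4,2)
Segment 2: (4,2) -> (0,2)
Segment 3: (0,2) -> (0,7)

Answer: _____________
_____________
_____________
@____________
@____________
@____________
@____________
@____________
@@@@@@@@@____
_____________
_____________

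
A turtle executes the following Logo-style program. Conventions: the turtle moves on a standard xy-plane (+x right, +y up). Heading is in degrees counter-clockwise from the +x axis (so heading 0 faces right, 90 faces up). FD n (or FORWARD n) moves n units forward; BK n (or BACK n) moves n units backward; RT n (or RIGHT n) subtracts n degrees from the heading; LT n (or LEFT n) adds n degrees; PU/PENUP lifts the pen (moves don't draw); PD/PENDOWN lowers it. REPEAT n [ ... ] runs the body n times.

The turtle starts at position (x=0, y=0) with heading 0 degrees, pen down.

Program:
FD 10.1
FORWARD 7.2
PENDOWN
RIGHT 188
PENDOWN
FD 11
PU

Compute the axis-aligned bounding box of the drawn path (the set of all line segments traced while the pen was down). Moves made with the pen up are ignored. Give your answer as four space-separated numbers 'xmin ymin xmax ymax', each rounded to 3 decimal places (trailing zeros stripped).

Executing turtle program step by step:
Start: pos=(0,0), heading=0, pen down
FD 10.1: (0,0) -> (10.1,0) [heading=0, draw]
FD 7.2: (10.1,0) -> (17.3,0) [heading=0, draw]
PD: pen down
RT 188: heading 0 -> 172
PD: pen down
FD 11: (17.3,0) -> (6.407,1.531) [heading=172, draw]
PU: pen up
Final: pos=(6.407,1.531), heading=172, 3 segment(s) drawn

Segment endpoints: x in {0, 6.407, 10.1, 17.3}, y in {0, 1.531}
xmin=0, ymin=0, xmax=17.3, ymax=1.531

Answer: 0 0 17.3 1.531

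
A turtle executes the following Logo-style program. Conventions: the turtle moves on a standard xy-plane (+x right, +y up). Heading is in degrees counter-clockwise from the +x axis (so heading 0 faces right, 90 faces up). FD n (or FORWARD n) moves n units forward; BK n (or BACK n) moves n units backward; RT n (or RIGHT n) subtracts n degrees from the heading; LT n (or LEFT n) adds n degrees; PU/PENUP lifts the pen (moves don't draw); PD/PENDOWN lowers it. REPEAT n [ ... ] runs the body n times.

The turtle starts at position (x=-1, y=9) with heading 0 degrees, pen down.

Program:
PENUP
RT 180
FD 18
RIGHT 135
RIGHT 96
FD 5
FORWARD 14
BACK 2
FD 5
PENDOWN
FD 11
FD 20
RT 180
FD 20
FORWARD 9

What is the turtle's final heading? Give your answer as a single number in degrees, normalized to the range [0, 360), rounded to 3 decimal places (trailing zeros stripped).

Answer: 129

Derivation:
Executing turtle program step by step:
Start: pos=(-1,9), heading=0, pen down
PU: pen up
RT 180: heading 0 -> 180
FD 18: (-1,9) -> (-19,9) [heading=180, move]
RT 135: heading 180 -> 45
RT 96: heading 45 -> 309
FD 5: (-19,9) -> (-15.853,5.114) [heading=309, move]
FD 14: (-15.853,5.114) -> (-7.043,-5.766) [heading=309, move]
BK 2: (-7.043,-5.766) -> (-8.302,-4.211) [heading=309, move]
FD 5: (-8.302,-4.211) -> (-5.155,-8.097) [heading=309, move]
PD: pen down
FD 11: (-5.155,-8.097) -> (1.768,-16.646) [heading=309, draw]
FD 20: (1.768,-16.646) -> (14.354,-32.189) [heading=309, draw]
RT 180: heading 309 -> 129
FD 20: (14.354,-32.189) -> (1.768,-16.646) [heading=129, draw]
FD 9: (1.768,-16.646) -> (-3.896,-9.652) [heading=129, draw]
Final: pos=(-3.896,-9.652), heading=129, 4 segment(s) drawn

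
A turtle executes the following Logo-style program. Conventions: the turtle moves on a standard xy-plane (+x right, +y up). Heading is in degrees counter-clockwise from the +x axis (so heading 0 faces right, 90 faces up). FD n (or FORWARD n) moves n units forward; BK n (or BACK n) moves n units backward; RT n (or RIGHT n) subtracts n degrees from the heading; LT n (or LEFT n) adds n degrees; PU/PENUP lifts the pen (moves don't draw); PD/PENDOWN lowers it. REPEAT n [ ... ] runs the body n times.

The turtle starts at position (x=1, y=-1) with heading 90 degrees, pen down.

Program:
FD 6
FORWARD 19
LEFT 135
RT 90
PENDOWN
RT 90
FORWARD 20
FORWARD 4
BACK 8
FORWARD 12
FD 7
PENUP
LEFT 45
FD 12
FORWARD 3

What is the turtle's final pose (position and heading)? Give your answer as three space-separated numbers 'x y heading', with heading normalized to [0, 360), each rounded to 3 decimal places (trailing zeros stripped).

Answer: 25.749 63.749 90

Derivation:
Executing turtle program step by step:
Start: pos=(1,-1), heading=90, pen down
FD 6: (1,-1) -> (1,5) [heading=90, draw]
FD 19: (1,5) -> (1,24) [heading=90, draw]
LT 135: heading 90 -> 225
RT 90: heading 225 -> 135
PD: pen down
RT 90: heading 135 -> 45
FD 20: (1,24) -> (15.142,38.142) [heading=45, draw]
FD 4: (15.142,38.142) -> (17.971,40.971) [heading=45, draw]
BK 8: (17.971,40.971) -> (12.314,35.314) [heading=45, draw]
FD 12: (12.314,35.314) -> (20.799,43.799) [heading=45, draw]
FD 7: (20.799,43.799) -> (25.749,48.749) [heading=45, draw]
PU: pen up
LT 45: heading 45 -> 90
FD 12: (25.749,48.749) -> (25.749,60.749) [heading=90, move]
FD 3: (25.749,60.749) -> (25.749,63.749) [heading=90, move]
Final: pos=(25.749,63.749), heading=90, 7 segment(s) drawn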